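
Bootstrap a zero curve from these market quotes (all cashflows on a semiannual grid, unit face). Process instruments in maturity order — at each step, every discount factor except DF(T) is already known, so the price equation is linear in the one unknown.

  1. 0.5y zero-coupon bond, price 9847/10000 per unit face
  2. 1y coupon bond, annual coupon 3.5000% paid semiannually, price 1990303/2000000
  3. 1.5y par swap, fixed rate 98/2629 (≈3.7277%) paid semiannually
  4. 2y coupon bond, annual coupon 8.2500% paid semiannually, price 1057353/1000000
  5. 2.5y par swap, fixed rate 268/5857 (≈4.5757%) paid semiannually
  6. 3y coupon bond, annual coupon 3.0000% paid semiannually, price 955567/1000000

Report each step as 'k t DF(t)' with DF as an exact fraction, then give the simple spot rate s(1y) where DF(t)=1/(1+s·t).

step 1 [0.5y] zero: DF = P = 9847/10000 ≈ 0.984700
step 2 [1y] bond c/2=7/400: DF=(1990303/2000000 − 7/400·(0.984700))/(1+7/400) = 9611/10000 ≈ 0.961100
step 3 [1.5y] swap r/2=49/2629: DF=(1 − 49/2629·(0.984700+0.961100))/(1+49/2629) = 9461/10000 ≈ 0.946100
step 4 [2y] bond c/2=33/800: DF=(1057353/1000000 − 33/800·(0.984700+0.961100+0.946100))/(1+33/800) = 9009/10000 ≈ 0.900900
step 5 [2.5y] swap r/2=134/5857: DF=(1 − 134/5857·(0.984700+0.961100+0.946100+0.900900))/(1+134/5857) = 558/625 ≈ 0.892800
step 6 [3y] bond c/2=3/200: DF=(955567/1000000 − 3/200·(0.984700+0.961100+0.946100+0.900900+0.892800))/(1+3/200) = 4361/5000 ≈ 0.872200

1 1/2 9847/10000
2 1 9611/10000
3 3/2 9461/10000
4 2 9009/10000
5 5/2 558/625
6 3 4361/5000
s(1y) = (1/(9611/10000) − 1)/(1) = 389/9611 ≈ 4.0474%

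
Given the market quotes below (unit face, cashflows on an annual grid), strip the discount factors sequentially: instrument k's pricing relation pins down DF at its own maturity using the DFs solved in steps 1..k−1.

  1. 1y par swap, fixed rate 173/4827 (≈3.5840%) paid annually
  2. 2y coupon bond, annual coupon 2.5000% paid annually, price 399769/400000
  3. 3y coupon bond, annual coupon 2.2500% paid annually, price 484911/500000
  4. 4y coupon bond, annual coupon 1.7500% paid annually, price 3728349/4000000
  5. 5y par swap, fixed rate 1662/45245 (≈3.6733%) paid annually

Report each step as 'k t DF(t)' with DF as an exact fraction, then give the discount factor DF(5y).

step 1 [1y] swap r/1=173/4827: DF=(1 − 173/4827·(0))/(1+173/4827) = 4827/5000 ≈ 0.965400
step 2 [2y] bond c/1=1/40: DF=(399769/400000 − 1/40·(0.965400))/(1+1/40) = 1903/2000 ≈ 0.951500
step 3 [3y] bond c/1=9/400: DF=(484911/500000 − 9/400·(0.965400+0.951500))/(1+9/400) = 9063/10000 ≈ 0.906300
step 4 [4y] bond c/1=7/400: DF=(3728349/4000000 − 7/400·(0.965400+0.951500+0.906300))/(1+7/400) = 347/400 ≈ 0.867500
step 5 [5y] swap r/1=1662/45245: DF=(1 − 1662/45245·(0.965400+0.951500+0.906300+0.867500))/(1+1662/45245) = 4169/5000 ≈ 0.833800

1 1 4827/5000
2 2 1903/2000
3 3 9063/10000
4 4 347/400
5 5 4169/5000
DF(5y) = 4169/5000 ≈ 0.833800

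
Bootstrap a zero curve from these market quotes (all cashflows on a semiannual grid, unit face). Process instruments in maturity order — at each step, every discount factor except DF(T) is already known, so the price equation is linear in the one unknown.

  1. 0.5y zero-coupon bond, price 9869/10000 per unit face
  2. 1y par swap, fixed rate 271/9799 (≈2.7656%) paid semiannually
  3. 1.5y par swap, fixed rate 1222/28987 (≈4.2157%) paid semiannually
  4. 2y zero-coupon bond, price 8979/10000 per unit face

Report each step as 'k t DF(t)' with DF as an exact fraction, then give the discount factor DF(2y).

step 1 [0.5y] zero: DF = P = 9869/10000 ≈ 0.986900
step 2 [1y] swap r/2=271/19598: DF=(1 − 271/19598·(0.986900))/(1+271/19598) = 9729/10000 ≈ 0.972900
step 3 [1.5y] swap r/2=611/28987: DF=(1 − 611/28987·(0.986900+0.972900))/(1+611/28987) = 9389/10000 ≈ 0.938900
step 4 [2y] zero: DF = P = 8979/10000 ≈ 0.897900

1 1/2 9869/10000
2 1 9729/10000
3 3/2 9389/10000
4 2 8979/10000
DF(2y) = 8979/10000 ≈ 0.897900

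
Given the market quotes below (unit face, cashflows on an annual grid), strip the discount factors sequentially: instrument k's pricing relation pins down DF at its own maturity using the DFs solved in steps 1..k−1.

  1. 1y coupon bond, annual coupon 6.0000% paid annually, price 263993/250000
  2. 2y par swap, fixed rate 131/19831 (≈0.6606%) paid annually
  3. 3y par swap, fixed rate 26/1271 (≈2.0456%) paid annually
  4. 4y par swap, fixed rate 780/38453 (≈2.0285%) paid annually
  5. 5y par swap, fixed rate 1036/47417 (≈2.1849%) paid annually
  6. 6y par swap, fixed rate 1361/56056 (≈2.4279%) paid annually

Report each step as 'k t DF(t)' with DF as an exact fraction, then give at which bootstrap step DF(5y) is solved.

step 1 [1y] bond c/1=3/50: DF=(263993/250000 − 3/50·(0))/(1+3/50) = 4981/5000 ≈ 0.996200
step 2 [2y] swap r/1=131/19831: DF=(1 − 131/19831·(0.996200))/(1+131/19831) = 9869/10000 ≈ 0.986900
step 3 [3y] swap r/1=26/1271: DF=(1 − 26/1271·(0.996200+0.986900))/(1+26/1271) = 4701/5000 ≈ 0.940200
step 4 [4y] swap r/1=780/38453: DF=(1 − 780/38453·(0.996200+0.986900+0.940200))/(1+780/38453) = 461/500 ≈ 0.922000
step 5 [5y] swap r/1=1036/47417: DF=(1 − 1036/47417·(0.996200+0.986900+0.940200+0.922000))/(1+1036/47417) = 2241/2500 ≈ 0.896400
step 6 [6y] swap r/1=1361/56056: DF=(1 − 1361/56056·(0.996200+0.986900+0.940200+0.922000+0.896400))/(1+1361/56056) = 8639/10000 ≈ 0.863900

1 1 4981/5000
2 2 9869/10000
3 3 4701/5000
4 4 461/500
5 5 2241/2500
6 6 8639/10000
DF(5y) is solved at step 5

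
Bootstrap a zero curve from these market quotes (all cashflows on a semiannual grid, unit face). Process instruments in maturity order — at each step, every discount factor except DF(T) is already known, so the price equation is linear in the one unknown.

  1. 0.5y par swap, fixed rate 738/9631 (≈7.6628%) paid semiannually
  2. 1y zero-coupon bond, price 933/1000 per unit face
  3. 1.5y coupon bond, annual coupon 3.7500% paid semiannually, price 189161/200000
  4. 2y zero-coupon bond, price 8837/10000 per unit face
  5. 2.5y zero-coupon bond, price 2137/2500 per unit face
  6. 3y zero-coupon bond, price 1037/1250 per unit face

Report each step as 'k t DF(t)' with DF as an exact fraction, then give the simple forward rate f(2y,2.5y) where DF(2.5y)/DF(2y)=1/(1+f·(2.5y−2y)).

step 1 [0.5y] swap r/2=369/9631: DF=(1 − 369/9631·(0))/(1+369/9631) = 9631/10000 ≈ 0.963100
step 2 [1y] zero: DF = P = 933/1000 ≈ 0.933000
step 3 [1.5y] bond c/2=3/160: DF=(189161/200000 − 3/160·(0.963100+0.933000))/(1+3/160) = 1787/2000 ≈ 0.893500
step 4 [2y] zero: DF = P = 8837/10000 ≈ 0.883700
step 5 [2.5y] zero: DF = P = 2137/2500 ≈ 0.854800
step 6 [3y] zero: DF = P = 1037/1250 ≈ 0.829600

1 1/2 9631/10000
2 1 933/1000
3 3/2 1787/2000
4 2 8837/10000
5 5/2 2137/2500
6 3 1037/1250
f(2y,2.5y) = ((8837/10000)/(2137/2500) − 1)/(1/2) = 289/4274 ≈ 6.7618%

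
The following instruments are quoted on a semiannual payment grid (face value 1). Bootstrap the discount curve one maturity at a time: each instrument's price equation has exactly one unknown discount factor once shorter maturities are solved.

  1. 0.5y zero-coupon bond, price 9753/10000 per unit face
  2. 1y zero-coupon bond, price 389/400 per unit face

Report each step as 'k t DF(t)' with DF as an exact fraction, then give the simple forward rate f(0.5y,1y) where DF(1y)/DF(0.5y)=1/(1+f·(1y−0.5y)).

1 1/2 9753/10000
2 1 389/400
f(0.5y,1y) = ((9753/10000)/(389/400) − 1)/(1/2) = 56/9725 ≈ 0.5758%

step 1 [0.5y] zero: DF = P = 9753/10000 ≈ 0.975300
step 2 [1y] zero: DF = P = 389/400 ≈ 0.972500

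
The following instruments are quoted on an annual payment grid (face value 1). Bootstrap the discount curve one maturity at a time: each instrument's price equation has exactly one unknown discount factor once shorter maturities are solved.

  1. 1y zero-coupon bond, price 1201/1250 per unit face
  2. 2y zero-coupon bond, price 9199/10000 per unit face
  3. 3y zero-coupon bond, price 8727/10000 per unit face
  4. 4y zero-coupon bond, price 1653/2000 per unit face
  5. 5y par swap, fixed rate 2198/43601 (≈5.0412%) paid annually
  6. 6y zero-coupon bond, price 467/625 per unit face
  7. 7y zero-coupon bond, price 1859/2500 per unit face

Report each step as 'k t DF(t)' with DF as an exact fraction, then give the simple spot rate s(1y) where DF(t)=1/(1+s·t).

1 1 1201/1250
2 2 9199/10000
3 3 8727/10000
4 4 1653/2000
5 5 3901/5000
6 6 467/625
7 7 1859/2500
s(1y) = (1/(1201/1250) − 1)/(1) = 49/1201 ≈ 4.0799%

step 1 [1y] zero: DF = P = 1201/1250 ≈ 0.960800
step 2 [2y] zero: DF = P = 9199/10000 ≈ 0.919900
step 3 [3y] zero: DF = P = 8727/10000 ≈ 0.872700
step 4 [4y] zero: DF = P = 1653/2000 ≈ 0.826500
step 5 [5y] swap r/1=2198/43601: DF=(1 − 2198/43601·(0.960800+0.919900+0.872700+0.826500))/(1+2198/43601) = 3901/5000 ≈ 0.780200
step 6 [6y] zero: DF = P = 467/625 ≈ 0.747200
step 7 [7y] zero: DF = P = 1859/2500 ≈ 0.743600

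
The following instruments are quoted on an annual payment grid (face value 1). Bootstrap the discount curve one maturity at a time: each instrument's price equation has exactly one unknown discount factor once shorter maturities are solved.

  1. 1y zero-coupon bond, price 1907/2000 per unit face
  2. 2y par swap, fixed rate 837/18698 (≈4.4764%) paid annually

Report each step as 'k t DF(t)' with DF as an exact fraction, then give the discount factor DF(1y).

1 1 1907/2000
2 2 9163/10000
DF(1y) = 1907/2000 ≈ 0.953500

step 1 [1y] zero: DF = P = 1907/2000 ≈ 0.953500
step 2 [2y] swap r/1=837/18698: DF=(1 − 837/18698·(0.953500))/(1+837/18698) = 9163/10000 ≈ 0.916300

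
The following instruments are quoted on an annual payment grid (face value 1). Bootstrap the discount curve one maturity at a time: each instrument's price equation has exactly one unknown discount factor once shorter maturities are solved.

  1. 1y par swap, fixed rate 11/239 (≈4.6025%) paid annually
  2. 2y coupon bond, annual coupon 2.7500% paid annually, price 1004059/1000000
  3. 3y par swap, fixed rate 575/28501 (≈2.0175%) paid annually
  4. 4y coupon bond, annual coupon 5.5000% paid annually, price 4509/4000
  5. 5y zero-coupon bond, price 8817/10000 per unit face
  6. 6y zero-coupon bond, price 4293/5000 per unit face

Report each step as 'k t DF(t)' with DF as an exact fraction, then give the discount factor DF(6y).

1 1 239/250
2 2 2379/2500
3 3 377/400
4 4 9199/10000
5 5 8817/10000
6 6 4293/5000
DF(6y) = 4293/5000 ≈ 0.858600

step 1 [1y] swap r/1=11/239: DF=(1 − 11/239·(0))/(1+11/239) = 239/250 ≈ 0.956000
step 2 [2y] bond c/1=11/400: DF=(1004059/1000000 − 11/400·(0.956000))/(1+11/400) = 2379/2500 ≈ 0.951600
step 3 [3y] swap r/1=575/28501: DF=(1 − 575/28501·(0.956000+0.951600))/(1+575/28501) = 377/400 ≈ 0.942500
step 4 [4y] bond c/1=11/200: DF=(4509/4000 − 11/200·(0.956000+0.951600+0.942500))/(1+11/200) = 9199/10000 ≈ 0.919900
step 5 [5y] zero: DF = P = 8817/10000 ≈ 0.881700
step 6 [6y] zero: DF = P = 4293/5000 ≈ 0.858600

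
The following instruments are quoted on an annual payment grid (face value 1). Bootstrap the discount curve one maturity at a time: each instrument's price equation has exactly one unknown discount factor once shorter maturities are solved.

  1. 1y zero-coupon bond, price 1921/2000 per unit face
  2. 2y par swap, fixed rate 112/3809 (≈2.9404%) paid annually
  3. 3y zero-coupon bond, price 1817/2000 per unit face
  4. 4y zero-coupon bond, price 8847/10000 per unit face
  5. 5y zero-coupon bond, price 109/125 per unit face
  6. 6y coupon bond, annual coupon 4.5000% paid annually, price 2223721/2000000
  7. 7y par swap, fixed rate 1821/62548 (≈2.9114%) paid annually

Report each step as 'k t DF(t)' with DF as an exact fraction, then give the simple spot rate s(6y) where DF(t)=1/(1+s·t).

step 1 [1y] zero: DF = P = 1921/2000 ≈ 0.960500
step 2 [2y] swap r/1=112/3809: DF=(1 − 112/3809·(0.960500))/(1+112/3809) = 118/125 ≈ 0.944000
step 3 [3y] zero: DF = P = 1817/2000 ≈ 0.908500
step 4 [4y] zero: DF = P = 8847/10000 ≈ 0.884700
step 5 [5y] zero: DF = P = 109/125 ≈ 0.872000
step 6 [6y] bond c/1=9/200: DF=(2223721/2000000 − 9/200·(0.960500+0.944000+0.908500+0.884700+0.872000))/(1+9/200) = 542/625 ≈ 0.867200
step 7 [7y] swap r/1=1821/62548: DF=(1 − 1821/62548·(0.960500+0.944000+0.908500+0.884700+0.872000+0.867200))/(1+1821/62548) = 8179/10000 ≈ 0.817900

1 1 1921/2000
2 2 118/125
3 3 1817/2000
4 4 8847/10000
5 5 109/125
6 6 542/625
7 7 8179/10000
s(6y) = (1/(542/625) − 1)/(6) = 83/3252 ≈ 2.5523%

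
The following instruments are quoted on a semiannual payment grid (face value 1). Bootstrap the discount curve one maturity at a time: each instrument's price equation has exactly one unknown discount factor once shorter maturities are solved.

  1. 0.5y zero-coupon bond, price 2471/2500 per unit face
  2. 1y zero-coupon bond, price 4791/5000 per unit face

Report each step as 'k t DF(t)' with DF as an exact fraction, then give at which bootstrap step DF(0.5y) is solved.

1 1/2 2471/2500
2 1 4791/5000
DF(0.5y) is solved at step 1

step 1 [0.5y] zero: DF = P = 2471/2500 ≈ 0.988400
step 2 [1y] zero: DF = P = 4791/5000 ≈ 0.958200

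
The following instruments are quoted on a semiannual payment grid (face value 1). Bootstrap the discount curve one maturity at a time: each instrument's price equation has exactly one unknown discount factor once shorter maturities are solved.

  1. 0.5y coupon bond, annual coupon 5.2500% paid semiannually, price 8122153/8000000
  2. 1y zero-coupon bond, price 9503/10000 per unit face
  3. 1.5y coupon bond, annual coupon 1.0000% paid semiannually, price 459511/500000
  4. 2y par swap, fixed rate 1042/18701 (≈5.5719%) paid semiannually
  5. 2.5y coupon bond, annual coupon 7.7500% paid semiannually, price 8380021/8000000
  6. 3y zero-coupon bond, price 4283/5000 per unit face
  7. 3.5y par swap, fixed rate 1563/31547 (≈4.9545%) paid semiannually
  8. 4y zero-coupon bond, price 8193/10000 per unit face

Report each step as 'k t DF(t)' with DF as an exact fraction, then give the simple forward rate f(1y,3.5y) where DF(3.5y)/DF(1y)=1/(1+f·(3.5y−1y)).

step 1 [0.5y] bond c/2=21/800: DF=(8122153/8000000 − 21/800·(0))/(1+21/800) = 9893/10000 ≈ 0.989300
step 2 [1y] zero: DF = P = 9503/10000 ≈ 0.950300
step 3 [1.5y] bond c/2=1/200: DF=(459511/500000 − 1/200·(0.989300+0.950300))/(1+1/200) = 1131/1250 ≈ 0.904800
step 4 [2y] swap r/2=521/18701: DF=(1 − 521/18701·(0.989300+0.950300+0.904800))/(1+521/18701) = 4479/5000 ≈ 0.895800
step 5 [2.5y] bond c/2=31/800: DF=(8380021/8000000 − 31/800·(0.989300+0.950300+0.904800+0.895800))/(1+31/800) = 8689/10000 ≈ 0.868900
step 6 [3y] zero: DF = P = 4283/5000 ≈ 0.856600
step 7 [3.5y] swap r/2=1563/63094: DF=(1 − 1563/63094·(0.989300+0.950300+0.904800+0.895800+0.868900+0.856600))/(1+1563/63094) = 8437/10000 ≈ 0.843700
step 8 [4y] zero: DF = P = 8193/10000 ≈ 0.819300

1 1/2 9893/10000
2 1 9503/10000
3 3/2 1131/1250
4 2 4479/5000
5 5/2 8689/10000
6 3 4283/5000
7 7/2 8437/10000
8 4 8193/10000
f(1y,3.5y) = ((9503/10000)/(8437/10000) − 1)/(5/2) = 164/3245 ≈ 5.0539%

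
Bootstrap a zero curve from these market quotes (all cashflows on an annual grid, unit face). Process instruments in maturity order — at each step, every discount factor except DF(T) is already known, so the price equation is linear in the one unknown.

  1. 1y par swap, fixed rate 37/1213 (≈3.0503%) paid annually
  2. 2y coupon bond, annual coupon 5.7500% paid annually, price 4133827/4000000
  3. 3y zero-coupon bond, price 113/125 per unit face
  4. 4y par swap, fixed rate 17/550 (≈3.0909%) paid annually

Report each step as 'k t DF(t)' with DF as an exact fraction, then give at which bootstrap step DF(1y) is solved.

step 1 [1y] swap r/1=37/1213: DF=(1 − 37/1213·(0))/(1+37/1213) = 1213/1250 ≈ 0.970400
step 2 [2y] bond c/1=23/400: DF=(4133827/4000000 − 23/400·(0.970400))/(1+23/400) = 1849/2000 ≈ 0.924500
step 3 [3y] zero: DF = P = 113/125 ≈ 0.904000
step 4 [4y] swap r/1=17/550: DF=(1 − 17/550·(0.970400+0.924500+0.904000))/(1+17/550) = 8861/10000 ≈ 0.886100

1 1 1213/1250
2 2 1849/2000
3 3 113/125
4 4 8861/10000
DF(1y) is solved at step 1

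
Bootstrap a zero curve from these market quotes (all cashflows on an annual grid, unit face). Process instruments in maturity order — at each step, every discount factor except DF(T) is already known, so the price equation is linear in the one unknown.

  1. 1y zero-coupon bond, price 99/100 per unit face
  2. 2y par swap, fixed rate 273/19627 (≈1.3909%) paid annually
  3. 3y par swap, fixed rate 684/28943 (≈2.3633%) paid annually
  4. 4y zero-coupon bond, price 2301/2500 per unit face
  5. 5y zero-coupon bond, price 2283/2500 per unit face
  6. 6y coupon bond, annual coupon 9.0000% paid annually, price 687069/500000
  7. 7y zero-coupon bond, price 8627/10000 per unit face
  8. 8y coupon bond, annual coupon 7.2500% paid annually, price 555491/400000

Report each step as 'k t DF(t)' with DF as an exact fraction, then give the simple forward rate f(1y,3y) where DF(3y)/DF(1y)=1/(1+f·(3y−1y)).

step 1 [1y] zero: DF = P = 99/100 ≈ 0.990000
step 2 [2y] swap r/1=273/19627: DF=(1 − 273/19627·(0.990000))/(1+273/19627) = 9727/10000 ≈ 0.972700
step 3 [3y] swap r/1=684/28943: DF=(1 − 684/28943·(0.990000+0.972700))/(1+684/28943) = 2329/2500 ≈ 0.931600
step 4 [4y] zero: DF = P = 2301/2500 ≈ 0.920400
step 5 [5y] zero: DF = P = 2283/2500 ≈ 0.913200
step 6 [6y] bond c/1=9/100: DF=(687069/500000 − 9/100·(0.990000+0.972700+0.931600+0.920400+0.913200))/(1+9/100) = 8703/10000 ≈ 0.870300
step 7 [7y] zero: DF = P = 8627/10000 ≈ 0.862700
step 8 [8y] bond c/1=29/400: DF=(555491/400000 − 29/400·(0.990000+0.972700+0.931600+0.920400+0.913200+0.870300+0.862700))/(1+29/400) = 8581/10000 ≈ 0.858100

1 1 99/100
2 2 9727/10000
3 3 2329/2500
4 4 2301/2500
5 5 2283/2500
6 6 8703/10000
7 7 8627/10000
8 8 8581/10000
f(1y,3y) = ((99/100)/(2329/2500) − 1)/(2) = 73/2329 ≈ 3.1344%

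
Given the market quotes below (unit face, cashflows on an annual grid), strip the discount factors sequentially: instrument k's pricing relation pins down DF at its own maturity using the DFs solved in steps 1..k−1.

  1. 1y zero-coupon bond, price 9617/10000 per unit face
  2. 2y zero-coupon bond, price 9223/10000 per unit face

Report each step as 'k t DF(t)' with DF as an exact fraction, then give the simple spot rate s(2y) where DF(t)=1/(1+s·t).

1 1 9617/10000
2 2 9223/10000
s(2y) = (1/(9223/10000) − 1)/(2) = 777/18446 ≈ 4.2123%

step 1 [1y] zero: DF = P = 9617/10000 ≈ 0.961700
step 2 [2y] zero: DF = P = 9223/10000 ≈ 0.922300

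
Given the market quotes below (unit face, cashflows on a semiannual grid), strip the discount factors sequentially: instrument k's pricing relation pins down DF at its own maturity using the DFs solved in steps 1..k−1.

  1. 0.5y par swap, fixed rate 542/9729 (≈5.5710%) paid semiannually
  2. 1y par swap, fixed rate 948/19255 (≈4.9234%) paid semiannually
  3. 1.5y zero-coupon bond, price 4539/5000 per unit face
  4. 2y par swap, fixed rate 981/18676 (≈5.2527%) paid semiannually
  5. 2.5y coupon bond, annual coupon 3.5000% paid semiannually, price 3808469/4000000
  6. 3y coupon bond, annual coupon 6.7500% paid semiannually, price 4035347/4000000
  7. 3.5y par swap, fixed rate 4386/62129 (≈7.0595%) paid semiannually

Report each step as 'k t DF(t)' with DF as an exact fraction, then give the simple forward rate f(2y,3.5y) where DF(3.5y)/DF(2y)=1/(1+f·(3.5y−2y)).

step 1 [0.5y] swap r/2=271/9729: DF=(1 − 271/9729·(0))/(1+271/9729) = 9729/10000 ≈ 0.972900
step 2 [1y] swap r/2=474/19255: DF=(1 − 474/19255·(0.972900))/(1+474/19255) = 4763/5000 ≈ 0.952600
step 3 [1.5y] zero: DF = P = 4539/5000 ≈ 0.907800
step 4 [2y] swap r/2=981/37352: DF=(1 − 981/37352·(0.972900+0.952600+0.907800))/(1+981/37352) = 9019/10000 ≈ 0.901900
step 5 [2.5y] bond c/2=7/400: DF=(3808469/4000000 − 7/400·(0.972900+0.952600+0.907800+0.901900))/(1+7/400) = 1743/2000 ≈ 0.871500
step 6 [3y] bond c/2=27/800: DF=(4035347/4000000 − 27/800·(0.972900+0.952600+0.907800+0.901900+0.871500))/(1+27/800) = 1651/2000 ≈ 0.825500
step 7 [3.5y] swap r/2=2193/62129: DF=(1 − 2193/62129·(0.972900+0.952600+0.907800+0.901900+0.871500+0.825500))/(1+2193/62129) = 7807/10000 ≈ 0.780700

1 1/2 9729/10000
2 1 4763/5000
3 3/2 4539/5000
4 2 9019/10000
5 5/2 1743/2000
6 3 1651/2000
7 7/2 7807/10000
f(2y,3.5y) = ((9019/10000)/(7807/10000) − 1)/(3/2) = 808/7807 ≈ 10.3497%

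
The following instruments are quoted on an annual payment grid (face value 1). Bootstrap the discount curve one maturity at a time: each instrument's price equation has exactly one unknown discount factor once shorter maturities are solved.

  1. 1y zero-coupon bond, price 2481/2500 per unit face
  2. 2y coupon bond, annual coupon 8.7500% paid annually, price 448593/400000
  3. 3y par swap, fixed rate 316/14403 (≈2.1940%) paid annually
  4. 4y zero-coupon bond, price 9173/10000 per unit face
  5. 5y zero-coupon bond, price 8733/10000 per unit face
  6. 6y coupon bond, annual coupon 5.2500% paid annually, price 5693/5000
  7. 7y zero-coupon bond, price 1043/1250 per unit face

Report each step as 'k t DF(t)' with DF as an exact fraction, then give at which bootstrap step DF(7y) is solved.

1 1 2481/2500
2 2 4757/5000
3 3 1171/1250
4 4 9173/10000
5 5 8733/10000
6 6 1061/1250
7 7 1043/1250
DF(7y) is solved at step 7

step 1 [1y] zero: DF = P = 2481/2500 ≈ 0.992400
step 2 [2y] bond c/1=7/80: DF=(448593/400000 − 7/80·(0.992400))/(1+7/80) = 4757/5000 ≈ 0.951400
step 3 [3y] swap r/1=316/14403: DF=(1 − 316/14403·(0.992400+0.951400))/(1+316/14403) = 1171/1250 ≈ 0.936800
step 4 [4y] zero: DF = P = 9173/10000 ≈ 0.917300
step 5 [5y] zero: DF = P = 8733/10000 ≈ 0.873300
step 6 [6y] bond c/1=21/400: DF=(5693/5000 − 21/400·(0.992400+0.951400+0.936800+0.917300+0.873300))/(1+21/400) = 1061/1250 ≈ 0.848800
step 7 [7y] zero: DF = P = 1043/1250 ≈ 0.834400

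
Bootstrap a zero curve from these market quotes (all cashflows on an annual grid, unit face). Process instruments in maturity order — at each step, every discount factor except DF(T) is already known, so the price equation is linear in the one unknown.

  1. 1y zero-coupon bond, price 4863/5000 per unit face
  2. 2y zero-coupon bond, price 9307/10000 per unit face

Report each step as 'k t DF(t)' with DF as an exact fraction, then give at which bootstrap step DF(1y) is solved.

1 1 4863/5000
2 2 9307/10000
DF(1y) is solved at step 1

step 1 [1y] zero: DF = P = 4863/5000 ≈ 0.972600
step 2 [2y] zero: DF = P = 9307/10000 ≈ 0.930700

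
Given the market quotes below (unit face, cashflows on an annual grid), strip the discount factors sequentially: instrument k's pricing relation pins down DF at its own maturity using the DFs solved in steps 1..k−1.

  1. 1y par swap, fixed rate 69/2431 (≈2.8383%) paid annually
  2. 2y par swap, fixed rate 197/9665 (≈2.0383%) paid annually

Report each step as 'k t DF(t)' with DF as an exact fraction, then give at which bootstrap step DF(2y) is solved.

1 1 2431/2500
2 2 4803/5000
DF(2y) is solved at step 2

step 1 [1y] swap r/1=69/2431: DF=(1 − 69/2431·(0))/(1+69/2431) = 2431/2500 ≈ 0.972400
step 2 [2y] swap r/1=197/9665: DF=(1 − 197/9665·(0.972400))/(1+197/9665) = 4803/5000 ≈ 0.960600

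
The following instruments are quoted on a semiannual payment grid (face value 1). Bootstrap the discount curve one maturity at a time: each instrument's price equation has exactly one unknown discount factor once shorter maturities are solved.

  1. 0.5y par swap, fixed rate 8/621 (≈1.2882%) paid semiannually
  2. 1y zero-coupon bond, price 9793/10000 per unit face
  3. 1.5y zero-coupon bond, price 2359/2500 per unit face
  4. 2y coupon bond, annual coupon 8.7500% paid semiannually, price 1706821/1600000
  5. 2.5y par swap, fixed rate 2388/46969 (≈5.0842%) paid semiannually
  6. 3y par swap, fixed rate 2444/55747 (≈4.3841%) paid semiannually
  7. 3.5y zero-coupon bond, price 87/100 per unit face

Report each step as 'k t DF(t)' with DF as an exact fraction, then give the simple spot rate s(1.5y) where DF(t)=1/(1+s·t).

1 1/2 621/625
2 1 9793/10000
3 3/2 2359/2500
4 2 4499/5000
5 5/2 4403/5000
6 3 4389/5000
7 7/2 87/100
s(1.5y) = (1/(2359/2500) − 1)/(3/2) = 94/2359 ≈ 3.9847%

step 1 [0.5y] swap r/2=4/621: DF=(1 − 4/621·(0))/(1+4/621) = 621/625 ≈ 0.993600
step 2 [1y] zero: DF = P = 9793/10000 ≈ 0.979300
step 3 [1.5y] zero: DF = P = 2359/2500 ≈ 0.943600
step 4 [2y] bond c/2=7/160: DF=(1706821/1600000 − 7/160·(0.993600+0.979300+0.943600))/(1+7/160) = 4499/5000 ≈ 0.899800
step 5 [2.5y] swap r/2=1194/46969: DF=(1 − 1194/46969·(0.993600+0.979300+0.943600+0.899800))/(1+1194/46969) = 4403/5000 ≈ 0.880600
step 6 [3y] swap r/2=1222/55747: DF=(1 − 1222/55747·(0.993600+0.979300+0.943600+0.899800+0.880600))/(1+1222/55747) = 4389/5000 ≈ 0.877800
step 7 [3.5y] zero: DF = P = 87/100 ≈ 0.870000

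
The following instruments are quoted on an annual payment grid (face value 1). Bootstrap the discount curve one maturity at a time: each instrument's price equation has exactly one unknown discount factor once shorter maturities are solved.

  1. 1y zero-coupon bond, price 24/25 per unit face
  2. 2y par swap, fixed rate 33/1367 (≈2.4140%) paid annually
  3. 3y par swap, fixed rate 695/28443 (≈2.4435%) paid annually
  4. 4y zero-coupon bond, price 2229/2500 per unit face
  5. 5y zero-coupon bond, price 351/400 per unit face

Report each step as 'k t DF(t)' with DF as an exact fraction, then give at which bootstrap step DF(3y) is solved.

step 1 [1y] zero: DF = P = 24/25 ≈ 0.960000
step 2 [2y] swap r/1=33/1367: DF=(1 − 33/1367·(0.960000))/(1+33/1367) = 4769/5000 ≈ 0.953800
step 3 [3y] swap r/1=695/28443: DF=(1 − 695/28443·(0.960000+0.953800))/(1+695/28443) = 1861/2000 ≈ 0.930500
step 4 [4y] zero: DF = P = 2229/2500 ≈ 0.891600
step 5 [5y] zero: DF = P = 351/400 ≈ 0.877500

1 1 24/25
2 2 4769/5000
3 3 1861/2000
4 4 2229/2500
5 5 351/400
DF(3y) is solved at step 3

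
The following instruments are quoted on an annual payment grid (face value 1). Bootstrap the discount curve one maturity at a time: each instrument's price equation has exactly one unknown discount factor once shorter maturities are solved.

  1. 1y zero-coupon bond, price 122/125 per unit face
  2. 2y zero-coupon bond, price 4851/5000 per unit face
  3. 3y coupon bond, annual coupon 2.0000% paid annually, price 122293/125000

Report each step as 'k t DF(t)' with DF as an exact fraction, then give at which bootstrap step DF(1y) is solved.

step 1 [1y] zero: DF = P = 122/125 ≈ 0.976000
step 2 [2y] zero: DF = P = 4851/5000 ≈ 0.970200
step 3 [3y] bond c/1=1/50: DF=(122293/125000 − 1/50·(0.976000+0.970200))/(1+1/50) = 921/1000 ≈ 0.921000

1 1 122/125
2 2 4851/5000
3 3 921/1000
DF(1y) is solved at step 1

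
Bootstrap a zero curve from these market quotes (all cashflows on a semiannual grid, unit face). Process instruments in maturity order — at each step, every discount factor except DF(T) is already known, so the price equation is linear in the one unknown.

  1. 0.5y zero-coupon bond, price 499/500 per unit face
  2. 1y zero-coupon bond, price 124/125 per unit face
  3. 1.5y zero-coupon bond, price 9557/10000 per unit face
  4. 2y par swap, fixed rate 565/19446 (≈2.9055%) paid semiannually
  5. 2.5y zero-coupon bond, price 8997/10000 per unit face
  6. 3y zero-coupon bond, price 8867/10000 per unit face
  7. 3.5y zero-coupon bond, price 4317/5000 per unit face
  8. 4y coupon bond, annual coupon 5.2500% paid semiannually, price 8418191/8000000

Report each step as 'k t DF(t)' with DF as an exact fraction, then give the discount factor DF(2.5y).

step 1 [0.5y] zero: DF = P = 499/500 ≈ 0.998000
step 2 [1y] zero: DF = P = 124/125 ≈ 0.992000
step 3 [1.5y] zero: DF = P = 9557/10000 ≈ 0.955700
step 4 [2y] swap r/2=565/38892: DF=(1 − 565/38892·(0.998000+0.992000+0.955700))/(1+565/38892) = 1887/2000 ≈ 0.943500
step 5 [2.5y] zero: DF = P = 8997/10000 ≈ 0.899700
step 6 [3y] zero: DF = P = 8867/10000 ≈ 0.886700
step 7 [3.5y] zero: DF = P = 4317/5000 ≈ 0.863400
step 8 [4y] bond c/2=21/800: DF=(8418191/8000000 − 21/800·(0.998000+0.992000+0.955700+0.943500+0.899700+0.886700+0.863400))/(1+21/800) = 8581/10000 ≈ 0.858100

1 1/2 499/500
2 1 124/125
3 3/2 9557/10000
4 2 1887/2000
5 5/2 8997/10000
6 3 8867/10000
7 7/2 4317/5000
8 4 8581/10000
DF(2.5y) = 8997/10000 ≈ 0.899700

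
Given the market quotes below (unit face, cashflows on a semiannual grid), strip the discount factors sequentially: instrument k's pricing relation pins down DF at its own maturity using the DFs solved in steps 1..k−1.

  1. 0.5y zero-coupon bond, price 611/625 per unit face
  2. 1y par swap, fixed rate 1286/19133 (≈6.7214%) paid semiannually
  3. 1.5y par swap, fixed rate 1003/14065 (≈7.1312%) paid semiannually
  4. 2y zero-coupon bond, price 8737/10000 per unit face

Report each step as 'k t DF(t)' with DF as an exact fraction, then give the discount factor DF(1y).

step 1 [0.5y] zero: DF = P = 611/625 ≈ 0.977600
step 2 [1y] swap r/2=643/19133: DF=(1 − 643/19133·(0.977600))/(1+643/19133) = 9357/10000 ≈ 0.935700
step 3 [1.5y] swap r/2=1003/28130: DF=(1 − 1003/28130·(0.977600+0.935700))/(1+1003/28130) = 8997/10000 ≈ 0.899700
step 4 [2y] zero: DF = P = 8737/10000 ≈ 0.873700

1 1/2 611/625
2 1 9357/10000
3 3/2 8997/10000
4 2 8737/10000
DF(1y) = 9357/10000 ≈ 0.935700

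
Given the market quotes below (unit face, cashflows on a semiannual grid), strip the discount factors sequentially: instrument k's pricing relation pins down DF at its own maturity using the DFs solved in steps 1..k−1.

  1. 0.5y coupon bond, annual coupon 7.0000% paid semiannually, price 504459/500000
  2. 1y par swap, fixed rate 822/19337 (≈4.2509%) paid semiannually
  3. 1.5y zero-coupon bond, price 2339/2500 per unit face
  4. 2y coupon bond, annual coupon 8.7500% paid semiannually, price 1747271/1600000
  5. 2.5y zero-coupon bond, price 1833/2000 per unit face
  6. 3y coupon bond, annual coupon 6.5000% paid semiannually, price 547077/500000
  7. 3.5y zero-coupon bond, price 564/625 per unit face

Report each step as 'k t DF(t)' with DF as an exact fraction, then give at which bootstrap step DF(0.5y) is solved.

step 1 [0.5y] bond c/2=7/200: DF=(504459/500000 − 7/200·(0))/(1+7/200) = 2437/2500 ≈ 0.974800
step 2 [1y] swap r/2=411/19337: DF=(1 − 411/19337·(0.974800))/(1+411/19337) = 9589/10000 ≈ 0.958900
step 3 [1.5y] zero: DF = P = 2339/2500 ≈ 0.935600
step 4 [2y] bond c/2=7/160: DF=(1747271/1600000 − 7/160·(0.974800+0.958900+0.935600))/(1+7/160) = 463/500 ≈ 0.926000
step 5 [2.5y] zero: DF = P = 1833/2000 ≈ 0.916500
step 6 [3y] bond c/2=13/400: DF=(547077/500000 − 13/400·(0.974800+0.958900+0.935600+0.926000+0.916500))/(1+13/400) = 4557/5000 ≈ 0.911400
step 7 [3.5y] zero: DF = P = 564/625 ≈ 0.902400

1 1/2 2437/2500
2 1 9589/10000
3 3/2 2339/2500
4 2 463/500
5 5/2 1833/2000
6 3 4557/5000
7 7/2 564/625
DF(0.5y) is solved at step 1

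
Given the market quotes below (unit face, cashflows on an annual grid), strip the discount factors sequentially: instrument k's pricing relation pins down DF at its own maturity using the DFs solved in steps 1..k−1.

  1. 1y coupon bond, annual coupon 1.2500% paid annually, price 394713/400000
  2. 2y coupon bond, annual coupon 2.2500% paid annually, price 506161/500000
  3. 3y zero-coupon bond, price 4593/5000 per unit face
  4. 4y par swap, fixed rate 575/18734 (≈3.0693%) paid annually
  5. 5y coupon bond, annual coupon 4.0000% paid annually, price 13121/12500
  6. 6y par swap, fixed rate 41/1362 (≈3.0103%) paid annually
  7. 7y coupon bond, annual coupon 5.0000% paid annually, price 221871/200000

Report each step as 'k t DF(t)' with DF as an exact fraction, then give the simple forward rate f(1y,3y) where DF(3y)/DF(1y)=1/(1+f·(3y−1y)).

1 1 4873/5000
2 2 4843/5000
3 3 4593/5000
4 4 177/200
5 5 2163/2500
6 6 209/250
7 7 7971/10000
f(1y,3y) = ((4873/5000)/(4593/5000) − 1)/(2) = 140/4593 ≈ 3.0481%

step 1 [1y] bond c/1=1/80: DF=(394713/400000 − 1/80·(0))/(1+1/80) = 4873/5000 ≈ 0.974600
step 2 [2y] bond c/1=9/400: DF=(506161/500000 − 9/400·(0.974600))/(1+9/400) = 4843/5000 ≈ 0.968600
step 3 [3y] zero: DF = P = 4593/5000 ≈ 0.918600
step 4 [4y] swap r/1=575/18734: DF=(1 − 575/18734·(0.974600+0.968600+0.918600))/(1+575/18734) = 177/200 ≈ 0.885000
step 5 [5y] bond c/1=1/25: DF=(13121/12500 − 1/25·(0.974600+0.968600+0.918600+0.885000))/(1+1/25) = 2163/2500 ≈ 0.865200
step 6 [6y] swap r/1=41/1362: DF=(1 − 41/1362·(0.974600+0.968600+0.918600+0.885000+0.865200))/(1+41/1362) = 209/250 ≈ 0.836000
step 7 [7y] bond c/1=1/20: DF=(221871/200000 − 1/20·(0.974600+0.968600+0.918600+0.885000+0.865200+0.836000))/(1+1/20) = 7971/10000 ≈ 0.797100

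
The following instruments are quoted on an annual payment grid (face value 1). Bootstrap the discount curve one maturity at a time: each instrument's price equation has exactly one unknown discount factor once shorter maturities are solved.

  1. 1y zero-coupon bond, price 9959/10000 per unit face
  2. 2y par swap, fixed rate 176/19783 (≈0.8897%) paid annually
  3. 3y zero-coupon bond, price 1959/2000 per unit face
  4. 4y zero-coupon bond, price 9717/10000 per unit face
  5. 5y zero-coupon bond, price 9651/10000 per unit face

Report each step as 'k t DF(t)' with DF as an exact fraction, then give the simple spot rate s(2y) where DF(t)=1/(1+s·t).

1 1 9959/10000
2 2 614/625
3 3 1959/2000
4 4 9717/10000
5 5 9651/10000
s(2y) = (1/(614/625) − 1)/(2) = 11/1228 ≈ 0.8958%

step 1 [1y] zero: DF = P = 9959/10000 ≈ 0.995900
step 2 [2y] swap r/1=176/19783: DF=(1 − 176/19783·(0.995900))/(1+176/19783) = 614/625 ≈ 0.982400
step 3 [3y] zero: DF = P = 1959/2000 ≈ 0.979500
step 4 [4y] zero: DF = P = 9717/10000 ≈ 0.971700
step 5 [5y] zero: DF = P = 9651/10000 ≈ 0.965100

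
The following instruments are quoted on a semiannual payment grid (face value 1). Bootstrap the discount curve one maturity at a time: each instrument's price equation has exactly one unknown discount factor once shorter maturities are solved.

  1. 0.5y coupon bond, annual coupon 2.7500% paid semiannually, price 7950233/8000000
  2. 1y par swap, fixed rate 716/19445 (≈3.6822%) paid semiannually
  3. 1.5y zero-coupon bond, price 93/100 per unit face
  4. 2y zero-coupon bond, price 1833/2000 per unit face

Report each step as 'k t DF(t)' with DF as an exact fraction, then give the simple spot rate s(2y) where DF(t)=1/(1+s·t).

step 1 [0.5y] bond c/2=11/800: DF=(7950233/8000000 − 11/800·(0))/(1+11/800) = 9803/10000 ≈ 0.980300
step 2 [1y] swap r/2=358/19445: DF=(1 − 358/19445·(0.980300))/(1+358/19445) = 4821/5000 ≈ 0.964200
step 3 [1.5y] zero: DF = P = 93/100 ≈ 0.930000
step 4 [2y] zero: DF = P = 1833/2000 ≈ 0.916500

1 1/2 9803/10000
2 1 4821/5000
3 3/2 93/100
4 2 1833/2000
s(2y) = (1/(1833/2000) − 1)/(2) = 167/3666 ≈ 4.5554%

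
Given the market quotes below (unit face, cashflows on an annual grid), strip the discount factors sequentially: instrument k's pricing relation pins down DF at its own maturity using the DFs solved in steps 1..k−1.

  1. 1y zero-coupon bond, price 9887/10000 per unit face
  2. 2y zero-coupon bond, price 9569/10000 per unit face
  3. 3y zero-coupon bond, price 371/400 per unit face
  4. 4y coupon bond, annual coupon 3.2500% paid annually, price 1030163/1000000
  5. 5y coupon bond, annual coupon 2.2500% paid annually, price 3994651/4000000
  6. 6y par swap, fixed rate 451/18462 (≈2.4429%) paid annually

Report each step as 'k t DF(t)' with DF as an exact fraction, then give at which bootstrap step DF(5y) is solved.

1 1 9887/10000
2 2 9569/10000
3 3 371/400
4 4 9073/10000
5 5 1787/2000
6 6 8647/10000
DF(5y) is solved at step 5

step 1 [1y] zero: DF = P = 9887/10000 ≈ 0.988700
step 2 [2y] zero: DF = P = 9569/10000 ≈ 0.956900
step 3 [3y] zero: DF = P = 371/400 ≈ 0.927500
step 4 [4y] bond c/1=13/400: DF=(1030163/1000000 − 13/400·(0.988700+0.956900+0.927500))/(1+13/400) = 9073/10000 ≈ 0.907300
step 5 [5y] bond c/1=9/400: DF=(3994651/4000000 − 9/400·(0.988700+0.956900+0.927500+0.907300))/(1+9/400) = 1787/2000 ≈ 0.893500
step 6 [6y] swap r/1=451/18462: DF=(1 − 451/18462·(0.988700+0.956900+0.927500+0.907300+0.893500))/(1+451/18462) = 8647/10000 ≈ 0.864700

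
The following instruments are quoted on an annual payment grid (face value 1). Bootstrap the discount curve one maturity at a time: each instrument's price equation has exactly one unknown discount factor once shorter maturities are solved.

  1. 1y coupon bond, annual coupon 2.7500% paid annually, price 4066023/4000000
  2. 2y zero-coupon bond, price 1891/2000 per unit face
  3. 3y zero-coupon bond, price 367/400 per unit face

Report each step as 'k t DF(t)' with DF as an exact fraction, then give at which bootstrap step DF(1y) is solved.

1 1 9893/10000
2 2 1891/2000
3 3 367/400
DF(1y) is solved at step 1

step 1 [1y] bond c/1=11/400: DF=(4066023/4000000 − 11/400·(0))/(1+11/400) = 9893/10000 ≈ 0.989300
step 2 [2y] zero: DF = P = 1891/2000 ≈ 0.945500
step 3 [3y] zero: DF = P = 367/400 ≈ 0.917500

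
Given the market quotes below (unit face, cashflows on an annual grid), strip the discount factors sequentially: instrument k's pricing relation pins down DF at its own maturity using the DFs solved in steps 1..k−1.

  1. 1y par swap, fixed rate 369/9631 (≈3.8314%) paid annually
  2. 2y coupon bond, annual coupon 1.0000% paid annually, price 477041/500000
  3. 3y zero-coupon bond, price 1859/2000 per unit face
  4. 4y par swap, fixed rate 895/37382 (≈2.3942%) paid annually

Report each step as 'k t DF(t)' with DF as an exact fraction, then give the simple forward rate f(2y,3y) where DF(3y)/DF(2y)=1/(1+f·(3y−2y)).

step 1 [1y] swap r/1=369/9631: DF=(1 − 369/9631·(0))/(1+369/9631) = 9631/10000 ≈ 0.963100
step 2 [2y] bond c/1=1/100: DF=(477041/500000 − 1/100·(0.963100))/(1+1/100) = 9351/10000 ≈ 0.935100
step 3 [3y] zero: DF = P = 1859/2000 ≈ 0.929500
step 4 [4y] swap r/1=895/37382: DF=(1 − 895/37382·(0.963100+0.935100+0.929500))/(1+895/37382) = 1821/2000 ≈ 0.910500

1 1 9631/10000
2 2 9351/10000
3 3 1859/2000
4 4 1821/2000
f(2y,3y) = ((9351/10000)/(1859/2000) − 1)/(1) = 56/9295 ≈ 0.6025%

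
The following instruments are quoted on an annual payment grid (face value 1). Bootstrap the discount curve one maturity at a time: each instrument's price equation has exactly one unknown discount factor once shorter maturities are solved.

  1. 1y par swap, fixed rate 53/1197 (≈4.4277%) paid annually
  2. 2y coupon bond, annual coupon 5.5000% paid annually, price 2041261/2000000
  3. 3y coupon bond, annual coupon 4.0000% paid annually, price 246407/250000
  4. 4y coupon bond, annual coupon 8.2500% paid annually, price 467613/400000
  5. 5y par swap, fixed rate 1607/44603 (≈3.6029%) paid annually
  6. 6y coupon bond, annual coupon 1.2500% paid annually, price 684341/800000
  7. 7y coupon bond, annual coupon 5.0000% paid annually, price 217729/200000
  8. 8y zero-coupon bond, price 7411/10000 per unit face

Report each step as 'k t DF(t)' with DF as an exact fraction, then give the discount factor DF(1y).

1 1 1197/1250
2 2 367/400
3 3 2189/2500
4 4 8703/10000
5 5 8393/10000
6 6 3949/5000
7 7 1967/2500
8 8 7411/10000
DF(1y) = 1197/1250 ≈ 0.957600

step 1 [1y] swap r/1=53/1197: DF=(1 − 53/1197·(0))/(1+53/1197) = 1197/1250 ≈ 0.957600
step 2 [2y] bond c/1=11/200: DF=(2041261/2000000 − 11/200·(0.957600))/(1+11/200) = 367/400 ≈ 0.917500
step 3 [3y] bond c/1=1/25: DF=(246407/250000 − 1/25·(0.957600+0.917500))/(1+1/25) = 2189/2500 ≈ 0.875600
step 4 [4y] bond c/1=33/400: DF=(467613/400000 − 33/400·(0.957600+0.917500+0.875600))/(1+33/400) = 8703/10000 ≈ 0.870300
step 5 [5y] swap r/1=1607/44603: DF=(1 − 1607/44603·(0.957600+0.917500+0.875600+0.870300))/(1+1607/44603) = 8393/10000 ≈ 0.839300
step 6 [6y] bond c/1=1/80: DF=(684341/800000 − 1/80·(0.957600+0.917500+0.875600+0.870300+0.839300))/(1+1/80) = 3949/5000 ≈ 0.789800
step 7 [7y] bond c/1=1/20: DF=(217729/200000 − 1/20·(0.957600+0.917500+0.875600+0.870300+0.839300+0.789800))/(1+1/20) = 1967/2500 ≈ 0.786800
step 8 [8y] zero: DF = P = 7411/10000 ≈ 0.741100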